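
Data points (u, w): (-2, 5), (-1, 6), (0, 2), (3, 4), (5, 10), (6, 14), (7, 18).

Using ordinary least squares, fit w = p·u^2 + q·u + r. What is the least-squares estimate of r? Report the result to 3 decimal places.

Compute the Gram sums: Σu^2·u^2 = 4420, Σu^2·u = 702, Σu^2 = 124, Σu·u = 124, Σu = 18, Σ1 = 7.
Moment sums: Σu^2·w = 1698, Σu·w = 256, Σw = 59.
AᵀA·[p, q, r]ᵀ = Aᵀw becomes [[4420, 702, 124]; [702, 124, 18]; [124, 18, 7]]·[p, q, r]ᵀ = [1698, 256, 59]ᵀ.
Row-reducing yields p = 18865/45489, q = -10655/15163, r = 131423/45489.

r = 2.889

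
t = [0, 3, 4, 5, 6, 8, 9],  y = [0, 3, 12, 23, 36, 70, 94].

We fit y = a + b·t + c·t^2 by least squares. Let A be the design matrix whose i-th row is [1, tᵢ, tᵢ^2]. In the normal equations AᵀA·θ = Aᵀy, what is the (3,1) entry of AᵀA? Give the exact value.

231

Row 3 ↔ basis t^2, column 1 ↔ basis 1, so (AᵀA)_{3,1} = Σᵢ t^2 = (0)·(1) + (9)·(1) + (16)·(1) + (25)·(1) + (36)·(1) + (64)·(1) + (81)·(1) = 231.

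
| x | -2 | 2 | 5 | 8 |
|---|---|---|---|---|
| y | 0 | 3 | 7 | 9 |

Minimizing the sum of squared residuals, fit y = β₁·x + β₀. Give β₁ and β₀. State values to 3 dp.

AᵀA·[β₁, β₀]ᵀ = Aᵀy reads: 97·β₁ + 13·β₀ = 113;  13·β₁ + 4·β₀ = 19.
det = 97·4 − 13² = 219.
β₁ = (113·4 − 13·19)/219 = 205/219; β₀ = (97·19 − 13·113)/219 = 374/219.

β₁ = 0.936, β₀ = 1.708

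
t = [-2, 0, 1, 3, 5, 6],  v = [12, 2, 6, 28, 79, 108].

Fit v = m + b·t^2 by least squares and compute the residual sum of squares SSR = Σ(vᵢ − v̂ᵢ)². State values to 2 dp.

Forming AᵀA = [[6, 75]; [75, 2019]] and Aᵀv = [235, 6169]ᵀ gives AᵀA·[m, b]ᵀ = Aᵀv.
Δ = 6·2019 − 75² = 6489.
m = (235·2019 − 75·6169)/6489 = 1310/721; b = (6·6169 − 75·235)/6489 = 6463/2163.
Residuals: -3826/2163, 132/721, 2585/2163, -73/103, 5372/2163, -998/721; SSR = 28502/2163.

SSR = 13.18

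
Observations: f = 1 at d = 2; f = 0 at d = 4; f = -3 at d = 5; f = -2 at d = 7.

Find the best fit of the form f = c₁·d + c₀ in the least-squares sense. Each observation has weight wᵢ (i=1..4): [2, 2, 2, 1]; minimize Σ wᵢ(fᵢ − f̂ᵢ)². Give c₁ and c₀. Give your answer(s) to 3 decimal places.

c₁ = -0.803, c₀ = 2.470

Setting ∂/∂c₁ … = 0 gives: 139·c₁ + 29·c₀ = -40;  29·c₁ + 7·c₀ = -6.
Δ = 139·7 − 29² = 132.
c₁ = ((-40)·7 − 29·(-6))/132 = -53/66; c₀ = (139·(-6) − 29·(-40))/132 = 163/66.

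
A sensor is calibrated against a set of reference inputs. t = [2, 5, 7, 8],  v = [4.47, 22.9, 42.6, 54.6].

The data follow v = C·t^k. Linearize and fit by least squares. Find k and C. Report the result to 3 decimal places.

k = 1.803, C = 1.276

Linearized form: ln v = k·ln t + ln C. From the 4 transformed points,
Over the data: Σln t = 6.3279, Σ(ln t)² = 11.1814, Σln v = 12.3804, Σln t·ln v = 21.6959.
Normal system: [[11.1814, 6.3279]; [6.3279, 4]]·[k, ln C]ᵀ = [21.6959, 12.3804]ᵀ.
Slope k = (n·Σln t·ln v − Σln t·Σln v)/(n·Σ(ln t)² − (Σln t)²) = (4·21.6959 − 6.3279·12.3804)/4.6828 = 1.80259; ln C = (Σln v − k·Σln t)/n = 0.24344, so C = exp(0.24344) = 1.27563.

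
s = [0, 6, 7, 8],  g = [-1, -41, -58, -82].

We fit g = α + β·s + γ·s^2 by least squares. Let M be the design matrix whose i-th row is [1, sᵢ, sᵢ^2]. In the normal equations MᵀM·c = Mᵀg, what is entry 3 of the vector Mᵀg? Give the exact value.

Entry 3 ↔ basis s^2, so (Mᵀg)_{3} = Σᵢ (s^2)·gᵢ = (0)·(-1) + (36)·(-41) + (49)·(-58) + (64)·(-82) = -9566.

-9566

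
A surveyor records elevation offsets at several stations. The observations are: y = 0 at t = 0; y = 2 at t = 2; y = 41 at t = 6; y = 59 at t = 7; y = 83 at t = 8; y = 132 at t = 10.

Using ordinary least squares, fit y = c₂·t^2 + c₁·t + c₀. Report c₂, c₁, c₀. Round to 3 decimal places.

The normal system XᵀX·[c₂, c₁, c₀]ᵀ = Xᵀy is [[17809, 2079, 253]; [2079, 253, 33]; [253, 33, 6]]·[c₂, c₁, c₀]ᵀ = [22887, 2647, 317]ᵀ.
Solving the 3×3 system (Gaussian elimination) gives c₂ = 16237/10340, c₁ = -463/188, c₀ = 77/470.

c₂ = 1.570, c₁ = -2.463, c₀ = 0.164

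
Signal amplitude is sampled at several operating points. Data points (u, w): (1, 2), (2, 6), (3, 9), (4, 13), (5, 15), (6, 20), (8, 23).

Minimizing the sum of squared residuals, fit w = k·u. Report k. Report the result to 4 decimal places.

k = 3.0452

Forming XᵀX = [[155]] and Xᵀw = [472]ᵀ gives XᵀX·[k]ᵀ = Xᵀw.
Hence k = 472 / 155 ≈ 3.04516.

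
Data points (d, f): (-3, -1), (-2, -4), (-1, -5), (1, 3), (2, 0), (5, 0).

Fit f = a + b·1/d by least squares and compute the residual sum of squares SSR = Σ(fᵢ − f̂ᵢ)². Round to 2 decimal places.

SSR = 3.72

Setting ∂/∂a … = 0 gives: 6·a + (-2/15)·b = -7;  (-2/15)·a + (1193/450)·b = 31/3.
Determinant 6·(1193/450) − (-2/15)² = 143/9.
a = ((-7)·(1193/450) − (-2/15)·(31/3))/(143/9) = -7731/7150; b = (6·(31/3) − (-2/15)·(-7))/(143/9) = 2748/715.
Residuals: 9741/7150, -7129/7150, -49/650, 1701/7150, -6009/7150, 447/1430; SSR = 26573/7150.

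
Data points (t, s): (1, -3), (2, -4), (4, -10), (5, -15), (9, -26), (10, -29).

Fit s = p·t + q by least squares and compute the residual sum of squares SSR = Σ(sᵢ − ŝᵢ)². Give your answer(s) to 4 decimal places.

SSR = 4.0000

Compute the Gram sums: Σt·t = 227, Σt = 31, Σ1 = 6.
And Σt·s = -650, Σs = -87.
Eliminating q: 6·(row 1) − 31·(row 2) gives 401·p = 6·(-650) − 31·(-87) = -1203, so p = -3.
Then q = ((-87) − 31·(-3))/6 = 1.
Residuals: -1, 1, 1, -1, 0, 0; SSR = 4.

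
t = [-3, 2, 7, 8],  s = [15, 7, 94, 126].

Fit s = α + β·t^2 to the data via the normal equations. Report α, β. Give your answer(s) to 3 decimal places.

α = -2.020, β = 1.985

Setting ∂/∂α … = 0 gives: 4·α + 126·β = 242;  126·α + 6594·β = 12833.
(Σ1 = 4, Σt^2 = 126, Σt^2·t^2 = 6594, Σs = 242, Σt^2·s = 12833.)
Δ = 4·6594 − 126² = 10500.
α = (242·6594 − 126·12833)/10500 = -101/50; β = (4·12833 − 126·242)/10500 = 1042/525.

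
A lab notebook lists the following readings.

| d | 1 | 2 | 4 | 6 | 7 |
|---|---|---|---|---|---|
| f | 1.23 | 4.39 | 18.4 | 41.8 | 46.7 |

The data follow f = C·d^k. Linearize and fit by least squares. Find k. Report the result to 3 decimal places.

Let Y = ln f. Fitting Y = k·ln d + ln C by least squares:
AᵀA = [[9.3992, 5.8171]; [5.8171, 5]], rhs = [19.2308, 12.1753]ᵀ  (here Σln d = 5.8171, Σ(ln d)² = 9.3992, Σln f = 12.1753, Σln d·ln f = 19.2308).
Δ = 9.3992·5 − (5.8171)² = 13.1574; k = (19.2308·5 − 5.8171·12.1753)/13.1574 = 1.92506, ln C = (9.3992·12.1753 − 5.8171·19.2308)/13.1574 = 0.19541.

k = 1.925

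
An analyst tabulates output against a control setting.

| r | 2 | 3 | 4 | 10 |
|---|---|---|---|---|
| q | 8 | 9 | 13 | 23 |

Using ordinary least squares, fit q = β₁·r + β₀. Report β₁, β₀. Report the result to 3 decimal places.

With design matrix A, AᵀA = [[129, 19]; [19, 4]] and Aᵀq = [325, 53]ᵀ.
Δ = 129·4 − 19² = 155.
β₁ = (325·4 − 19·53)/155 = 293/155; β₀ = (129·53 − 19·325)/155 = 662/155.

β₁ = 1.890, β₀ = 4.271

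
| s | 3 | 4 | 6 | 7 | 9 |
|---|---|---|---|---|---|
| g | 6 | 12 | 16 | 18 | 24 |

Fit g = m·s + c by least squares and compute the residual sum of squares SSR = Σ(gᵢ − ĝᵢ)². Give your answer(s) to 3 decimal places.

SSR = 5.614

Sums needed: Σs·s = 191, Σs = 29, Σ1 = 5.
For Aᵀg: Σs·g = 504, Σg = 76.
AᵀA·[m, c]ᵀ = Aᵀg becomes [[191, 29]; [29, 5]]·[m, c]ᵀ = [504, 76]ᵀ.
Determinant 191·5 − 29² = 114.
m = (504·5 − 29·76)/114 = 158/57; c = (191·76 − 29·504)/114 = -50/57.
Residuals: -82/57, 34/19, 14/57, -10/19, -4/57; SSR = 320/57.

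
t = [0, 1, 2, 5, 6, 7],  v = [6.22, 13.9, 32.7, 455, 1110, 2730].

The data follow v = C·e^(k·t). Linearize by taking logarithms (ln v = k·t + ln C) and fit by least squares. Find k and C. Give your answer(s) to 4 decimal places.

Taking logs, ln v = k·t + ln C, so regress ln v on t.
Σt = 21.0000, Σ(t)² = 115.0000, Σln v = 28.9915, Σt·ln v = 137.6652.
Normal system: [[115.0000, 21.0000]; [21.0000, 6]]·[k, ln C]ᵀ = [137.6652, 28.9915]ᵀ.
Slope k = (n·Σt·ln v − Σt·Σln v)/(n·Σ(t)² − (Σt)²) = (6·137.6652 − 21.0000·28.9915)/249.0000 = 0.87217; ln C = (Σln v − k·Σt)/n = 1.77933, so C = exp(1.77933) = 5.92589.

k = 0.8722, C = 5.9259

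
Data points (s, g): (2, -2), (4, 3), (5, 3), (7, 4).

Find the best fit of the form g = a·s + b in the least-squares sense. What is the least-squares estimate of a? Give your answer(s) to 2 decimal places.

a = 1.15

Sums needed: Σs·s = 94, Σs = 18, Σ1 = 4.
And Σs·g = 51, Σg = 8.
So AᵀA·[a, b]ᵀ = Aᵀg: [[94, 18]; [18, 4]]·[a, b]ᵀ = [51, 8]ᵀ.
Determinant 94·4 − 18² = 52.
a = (51·4 − 18·8)/52 = 15/13; b = (94·8 − 18·51)/52 = -83/26.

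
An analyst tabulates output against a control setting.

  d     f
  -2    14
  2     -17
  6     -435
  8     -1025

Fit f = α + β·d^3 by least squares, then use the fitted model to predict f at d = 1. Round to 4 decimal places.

f̂ = -3.8752

Forming MᵀM = [[4, 728]; [728, 308928]] and Mᵀf = [-1463, -619008]ᵀ gives MᵀM·[α, β]ᵀ = Mᵀf.
Δ = 4·308928 − 728² = 705728.
α = ((-1463)·308928 − 728·(-619008))/705728 = -20685/11027; β = (4·(-619008) − 728·(-1463))/705728 = -176371/88216.
At d = 1: f̂ = (-20685/11027)·(1) + (-176371/88216)·(1) = -341851/88216.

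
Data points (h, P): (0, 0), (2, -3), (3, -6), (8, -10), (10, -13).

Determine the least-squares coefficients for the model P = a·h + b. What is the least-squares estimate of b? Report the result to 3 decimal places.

With design matrix X, XᵀX = [[177, 23]; [23, 5]] and XᵀP = [-234, -32]ᵀ.
Eliminating b: 5·(row 1) − 23·(row 2) gives 356·a = 5·(-234) − 23·(-32) = -434, so a = -217/178.
Then b = ((-32) − 23·(-217/178))/5 = -141/178.

b = -0.792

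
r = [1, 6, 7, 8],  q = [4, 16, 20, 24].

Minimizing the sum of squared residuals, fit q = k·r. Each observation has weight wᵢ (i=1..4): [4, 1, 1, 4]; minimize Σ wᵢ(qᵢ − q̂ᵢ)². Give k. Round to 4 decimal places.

k = 2.9565

The normal equations are: 345·k = 1020.
Hence k = 1020 / 345 ≈ 2.95652.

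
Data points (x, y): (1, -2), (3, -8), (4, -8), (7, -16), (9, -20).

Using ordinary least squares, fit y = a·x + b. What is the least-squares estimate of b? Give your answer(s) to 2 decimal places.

With design matrix M, MᵀM = [[156, 24]; [24, 5]] and Mᵀy = [-350, -54]ᵀ.
Eliminating b: 5·(row 1) − 24·(row 2) gives 204·a = 5·(-350) − 24·(-54) = -454, so a = -227/102.
Then b = ((-54) − 24·(-227/102))/5 = -2/17.

b = -0.12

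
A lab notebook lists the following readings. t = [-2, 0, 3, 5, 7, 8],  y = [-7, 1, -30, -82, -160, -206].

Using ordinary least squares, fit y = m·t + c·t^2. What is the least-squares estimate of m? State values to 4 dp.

Compute the Gram sums: Σt·t = 151, Σt·t^2 = 999, Σt^2·t^2 = 7219.
Right-hand side: Σt·y = -3254, Σt^2·y = -23372.
Eliminating c: 7219·(row 1) − 999·(row 2) gives 92068·m = 7219·(-3254) − 999·(-23372) = -141998, so m = -70999/46034.
Then c = ((-23372) − 999·(-70999/46034))/7219 = -139213/46034.

m = -1.5423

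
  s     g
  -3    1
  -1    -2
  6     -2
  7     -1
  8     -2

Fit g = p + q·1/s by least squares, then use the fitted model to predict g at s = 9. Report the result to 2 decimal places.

From the data, Σ1 = 5, Σ1/s = -151/168, Σ1/s·1/s = 33161/28224.
Right-hand side: Σg = -6, Σ1/s·g = 79/84.
AᵀA·[p, q]ᵀ = Aᵀg becomes [[5, -151/168]; [-151/168, 33161/28224]]·[p, q]ᵀ = [-6, 79/84]ᵀ.
Eliminating q: (33161/28224)·(row 1) − (-151/168)·(row 2) gives (11917/2352)·p = (33161/28224)·(-6) − (-151/168)·(79/84) = -43777/7056, so p = -43777/35751.
Then q = ((79/84) − (-151/168)·(-43777/35751))/(33161/28224) = -1624/11917.
At s = 9: ĝ = (-43777/35751)·(1) + (-1624/11917)·(1/9) = -132955/107253.

ĝ = -1.24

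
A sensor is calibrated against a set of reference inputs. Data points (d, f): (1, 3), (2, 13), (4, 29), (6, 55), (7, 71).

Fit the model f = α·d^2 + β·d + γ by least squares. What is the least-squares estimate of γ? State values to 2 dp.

γ = -1.14

The normal system MᵀM·[α, β, γ]ᵀ = Mᵀf is [[3970, 632, 106]; [632, 106, 20]; [106, 20, 5]]·[α, β, γ]ᵀ = [5978, 972, 171]ᵀ.
Solving the 3×3 system (Gaussian elimination) gives α = 122/147, β = 8480/1911, γ = -729/637.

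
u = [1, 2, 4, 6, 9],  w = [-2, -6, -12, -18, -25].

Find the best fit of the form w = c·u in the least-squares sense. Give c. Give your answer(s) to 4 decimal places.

From the data, Σu·u = 138.
For Xᵀw: Σu·w = -395.
Hence c = -395 / 138 ≈ -2.86232.

c = -2.8623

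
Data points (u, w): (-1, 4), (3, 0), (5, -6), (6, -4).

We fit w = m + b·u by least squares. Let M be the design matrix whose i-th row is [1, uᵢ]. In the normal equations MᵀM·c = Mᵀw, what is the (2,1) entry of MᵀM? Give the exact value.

Row 2 ↔ basis u, column 1 ↔ basis 1, so (MᵀM)_{2,1} = Σᵢ u = (-1)·(1) + (3)·(1) + (5)·(1) + (6)·(1) = 13.

13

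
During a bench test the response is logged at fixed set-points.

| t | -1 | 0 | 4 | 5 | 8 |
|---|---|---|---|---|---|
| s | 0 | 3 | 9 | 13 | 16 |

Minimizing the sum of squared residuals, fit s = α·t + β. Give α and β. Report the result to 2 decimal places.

α = 1.78, β = 2.49

AᵀA·[α, β]ᵀ = Aᵀs reads: 106·α + 16·β = 229;  16·α + 5·β = 41.
det = 106·5 − 16² = 274.
α = (229·5 − 16·41)/274 = 489/274; β = (106·41 − 16·229)/274 = 341/137.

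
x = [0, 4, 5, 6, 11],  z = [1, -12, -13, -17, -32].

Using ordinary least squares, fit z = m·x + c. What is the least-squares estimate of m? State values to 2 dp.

Entries of MᵀM: Σx·x = 198, Σx = 26, Σ1 = 5.
Moment sums: Σx·z = -567, Σz = -73.
det = 198·5 − 26² = 314.
m = ((-567)·5 − 26·(-73))/314 = -937/314; c = (198·(-73) − 26·(-567))/314 = 144/157.

m = -2.98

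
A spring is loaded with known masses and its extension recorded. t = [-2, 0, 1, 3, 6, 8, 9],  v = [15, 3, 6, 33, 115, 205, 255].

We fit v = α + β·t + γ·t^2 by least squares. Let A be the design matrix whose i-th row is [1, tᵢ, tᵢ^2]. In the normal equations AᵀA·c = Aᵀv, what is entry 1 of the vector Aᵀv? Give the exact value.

Entry 1 ↔ basis 1, so (Aᵀv)_{1} = Σᵢ vᵢ = (1)·(15) + (1)·(3) + (1)·(6) + (1)·(33) + (1)·(115) + (1)·(205) + (1)·(255) = 632.

632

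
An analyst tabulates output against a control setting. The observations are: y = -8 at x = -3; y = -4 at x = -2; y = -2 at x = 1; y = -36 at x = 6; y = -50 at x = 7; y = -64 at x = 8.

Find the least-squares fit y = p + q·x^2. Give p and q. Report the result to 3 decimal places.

Sums needed: Σ1 = 6, Σx^2 = 163, Σx^2·x^2 = 7891.
Right-hand side: Σy = -164, Σx^2·y = -7932.
MᵀM·[p, q]ᵀ = Mᵀy becomes [[6, 163]; [163, 7891]]·[p, q]ᵀ = [-164, -7932]ᵀ.
Determinant 6·7891 − 163² = 20777.
p = ((-164)·7891 − 163·(-7932))/20777 = -1208/20777; q = (6·(-7932) − 163·(-164))/20777 = -20860/20777.

p = -0.058, q = -1.004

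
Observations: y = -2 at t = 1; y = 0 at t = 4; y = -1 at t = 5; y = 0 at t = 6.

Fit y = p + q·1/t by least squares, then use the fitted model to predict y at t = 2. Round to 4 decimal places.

The normal equations are: 4·p + (97/60)·q = -3;  (97/60)·p + (4069/3600)·q = -11/5.
Δ = 4·(4069/3600) − (97/60)² = 763/400.
p = ((-3)·(4069/3600) − (97/60)·(-11/5))/(763/400) = 199/2289; q = (4·(-11/5) − (97/60)·(-3))/(763/400) = -1580/763.
At t = 2: ŷ = (199/2289)·(1) + (-1580/763)·(1/2) = -2171/2289.

ŷ = -0.9484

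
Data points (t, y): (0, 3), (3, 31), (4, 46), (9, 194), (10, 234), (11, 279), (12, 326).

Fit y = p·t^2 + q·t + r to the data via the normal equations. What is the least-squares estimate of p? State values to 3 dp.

Compute the Gram sums: Σt^2·t^2 = 52275, Σt^2·t = 4879, Σt^2 = 471, Σt·t = 471, Σt = 49, Σ1 = 7.
For Mᵀy: Σt^2·y = 120832, Σt·y = 11344, Σy = 1113.
Normal equations: [[52275, 4879, 471]; [4879, 471, 49]; [471, 49, 7]]·[p, q, r]ᵀ = [120832, 11344, 1113]ᵀ.
Row-reducing yields p = 909503/461842, q = 1578835/461842, r = 592237/230921.

p = 1.969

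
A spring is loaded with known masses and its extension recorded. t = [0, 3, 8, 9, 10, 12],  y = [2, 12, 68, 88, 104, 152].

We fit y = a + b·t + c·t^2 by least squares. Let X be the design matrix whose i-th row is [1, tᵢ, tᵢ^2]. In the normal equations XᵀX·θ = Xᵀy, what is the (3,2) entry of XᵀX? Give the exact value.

Row 3 ↔ basis t^2, column 2 ↔ basis t, so (XᵀX)_{3,2} = Σᵢ (t^2)·(t) = (0)·(0) + (9)·(3) + (64)·(8) + (81)·(9) + (100)·(10) + (144)·(12) = 3996.

3996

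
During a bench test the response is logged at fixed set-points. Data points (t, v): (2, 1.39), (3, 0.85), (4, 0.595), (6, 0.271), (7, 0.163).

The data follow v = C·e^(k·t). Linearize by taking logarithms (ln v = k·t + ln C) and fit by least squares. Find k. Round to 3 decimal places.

With ln vᵢ as the transformed response and tᵢ as the regressor:
Σt = 22.0000, Σ(t)² = 114.0000, Σln v = -3.4721, Σt·ln v = -22.4376.
Normal system: [[114.0000, 22.0000]; [22.0000, 5]]·[k, ln C]ᵀ = [-22.4376, -3.4721]ᵀ.
Slope k = (n·Σt·ln v − Σt·Σln v)/(n·Σ(t)² − (Σt)²) = (5·-22.4376 − 22.0000·-3.4721)/86.0000 = -0.41631; ln C = (Σln v − k·Σt)/n = 1.13736.

k = -0.416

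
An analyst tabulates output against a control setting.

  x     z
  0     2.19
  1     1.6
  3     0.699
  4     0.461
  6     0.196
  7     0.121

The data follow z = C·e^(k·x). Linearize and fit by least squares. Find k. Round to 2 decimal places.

Linearized form: ln z = k·x + ln C. From the 6 transformed points,
Σx = 21.0000, Σ(x)² = 111.0000, Σln z = -3.6202, Σx·ln z = -28.2633.
Equations: 111.0000·k + 21.0000·ln C = -28.2633;  21.0000·k + 6·ln C = -3.6202.
Solving (det = 225.0000): k = -0.41581, ln C = 0.85196.

k = -0.42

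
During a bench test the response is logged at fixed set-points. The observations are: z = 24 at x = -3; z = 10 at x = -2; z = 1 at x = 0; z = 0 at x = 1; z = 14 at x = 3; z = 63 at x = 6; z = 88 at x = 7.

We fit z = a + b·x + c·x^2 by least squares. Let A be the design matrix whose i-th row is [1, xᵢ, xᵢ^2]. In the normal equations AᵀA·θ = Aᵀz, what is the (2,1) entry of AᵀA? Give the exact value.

12

Row 2 ↔ basis x, column 1 ↔ basis 1, so (AᵀA)_{2,1} = Σᵢ x = (-3)·(1) + (-2)·(1) + (0)·(1) + (1)·(1) + (3)·(1) + (6)·(1) + (7)·(1) = 12.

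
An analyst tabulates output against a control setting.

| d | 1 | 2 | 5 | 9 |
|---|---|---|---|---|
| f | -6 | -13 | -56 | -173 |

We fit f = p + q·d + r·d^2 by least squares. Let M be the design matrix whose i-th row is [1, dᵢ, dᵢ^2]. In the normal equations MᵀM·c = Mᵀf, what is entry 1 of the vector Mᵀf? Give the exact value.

Entry 1 ↔ basis 1, so (Mᵀf)_{1} = Σᵢ fᵢ = (1)·(-6) + (1)·(-13) + (1)·(-56) + (1)·(-173) = -248.

-248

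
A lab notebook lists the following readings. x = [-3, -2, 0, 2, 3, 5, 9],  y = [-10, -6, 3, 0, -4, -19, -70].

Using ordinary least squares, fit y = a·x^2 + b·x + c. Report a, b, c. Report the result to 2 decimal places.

a = -1.01, b = 1.07, c = 1.72

Forming MᵀM = [[7380, 854, 132]; [854, 132, 14]; [132, 14, 7]] and Mᵀy = [-6295, -695, -106]ᵀ gives MᵀM·[a, b, c]ᵀ = Mᵀy.
Solving the 3×3 system (Gaussian elimination) gives a = -566401/561922, b = 603541/561922, c = 482259/280961.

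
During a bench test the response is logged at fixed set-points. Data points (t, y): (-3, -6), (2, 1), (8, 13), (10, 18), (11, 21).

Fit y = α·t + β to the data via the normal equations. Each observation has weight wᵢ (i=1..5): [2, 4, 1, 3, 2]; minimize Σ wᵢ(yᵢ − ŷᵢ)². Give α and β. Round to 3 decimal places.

Sums needed: Σwᵢ·t·t = 640, Σwᵢ·t = 62, Σwᵢ·1 = 12.
And Σwᵢ·t·y = 1150, Σwᵢ·y = 101.
MᵀWM·[α, β]ᵀ = MᵀWy becomes [[640, 62]; [62, 12]]·[α, β]ᵀ = [1150, 101]ᵀ.
det = 640·12 − 62² = 3836.
α = (1150·12 − 62·101)/3836 = 3769/1918; β = (640·101 − 62·1150)/3836 = -1665/959.

α = 1.965, β = -1.736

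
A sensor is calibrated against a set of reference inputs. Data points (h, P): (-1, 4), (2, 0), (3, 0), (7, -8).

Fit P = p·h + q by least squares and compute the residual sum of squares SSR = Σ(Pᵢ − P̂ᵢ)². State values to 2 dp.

Normal-equation sums: Σh·h = 63, Σh = 11, Σ1 = 4.
For MᵀP: Σh·P = -60, ΣP = -4.
Determinant 63·4 − 11² = 131.
p = ((-60)·4 − 11·(-4))/131 = -196/131; q = (63·(-4) − 11·(-60))/131 = 408/131.
Residuals: -80/131, -16/131, 180/131, -84/131; SSR = 352/131.

SSR = 2.69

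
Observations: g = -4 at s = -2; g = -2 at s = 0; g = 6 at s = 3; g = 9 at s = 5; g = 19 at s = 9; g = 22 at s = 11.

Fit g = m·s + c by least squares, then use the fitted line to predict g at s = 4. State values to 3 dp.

ĝ = 7.634

Forming AᵀA = [[240, 26]; [26, 6]] and Aᵀg = [484, 50]ᵀ gives AᵀA·[m, c]ᵀ = Aᵀg.
det = 240·6 − 26² = 764.
m = (484·6 − 26·50)/764 = 401/191; c = (240·50 − 26·484)/764 = -146/191.
At s = 4: ĝ = (401/191)·(4) + (-146/191)·(1) = 1458/191.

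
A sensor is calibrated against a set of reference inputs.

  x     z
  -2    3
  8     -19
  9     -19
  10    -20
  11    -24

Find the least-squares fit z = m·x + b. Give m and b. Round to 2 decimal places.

Compute the Gram sums: Σx·x = 370, Σx = 36, Σ1 = 5.
Right-hand side: Σx·z = -793, Σz = -79.
So MᵀM·[m, b]ᵀ = Mᵀz: [[370, 36]; [36, 5]]·[m, b]ᵀ = [-793, -79]ᵀ.
det = 370·5 − 36² = 554.
m = ((-793)·5 − 36·(-79))/554 = -1121/554; b = (370·(-79) − 36·(-793))/554 = -341/277.

m = -2.02, b = -1.23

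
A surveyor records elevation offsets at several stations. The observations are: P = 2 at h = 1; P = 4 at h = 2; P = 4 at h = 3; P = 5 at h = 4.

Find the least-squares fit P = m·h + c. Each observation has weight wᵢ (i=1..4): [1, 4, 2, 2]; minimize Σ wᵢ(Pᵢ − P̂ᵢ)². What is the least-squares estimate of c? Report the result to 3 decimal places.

Setting ∂/∂m … = 0 gives: 67·m + 23·c = 98;  23·m + 9·c = 36.
det = 67·9 − 23² = 74.
m = (98·9 − 23·36)/74 = 27/37; c = (67·36 − 23·98)/74 = 79/37.

c = 2.135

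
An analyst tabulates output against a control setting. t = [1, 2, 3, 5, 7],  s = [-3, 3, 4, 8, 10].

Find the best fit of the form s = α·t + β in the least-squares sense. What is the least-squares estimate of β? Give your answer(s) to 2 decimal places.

β = -2.71

Sums needed: Σt·t = 88, Σt = 18, Σ1 = 5.
And Σt·s = 125, Σs = 22.
Eliminating β: 5·(row 1) − 18·(row 2) gives 116·α = 5·125 − 18·22 = 229, so α = 229/116.
Then β = (22 − 18·(229/116))/5 = -157/58.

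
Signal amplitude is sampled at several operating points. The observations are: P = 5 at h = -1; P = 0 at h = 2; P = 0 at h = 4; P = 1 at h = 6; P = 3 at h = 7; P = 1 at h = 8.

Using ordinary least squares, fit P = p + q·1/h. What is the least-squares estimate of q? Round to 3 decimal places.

q = -3.347

Normal-equation sums: Σ1 = 6, Σ1/h = 31/168, Σ1/h·1/h = 38845/28224.
Right-hand side: ΣP = 10, Σ1/h·P = -719/168.
So MᵀM·[p, q]ᵀ = MᵀP: [[6, 31/168]; [31/168, 38845/28224]]·[p, q]ᵀ = [10, -719/168]ᵀ.
det = 6·(38845/28224) − (31/168)² = 232109/28224.
p = (10·(38845/28224) − (31/168)·(-719/168))/(232109/28224) = 410739/232109; q = (6·(-719/168) − (31/168)·10)/(232109/28224) = -776832/232109.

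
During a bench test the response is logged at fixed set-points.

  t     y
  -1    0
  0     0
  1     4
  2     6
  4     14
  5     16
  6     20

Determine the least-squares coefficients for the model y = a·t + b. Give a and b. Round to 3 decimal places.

With design matrix M, MᵀM = [[83, 17]; [17, 7]] and Mᵀy = [272, 60]ᵀ.
Eliminating b: 7·(row 1) − 17·(row 2) gives 292·a = 7·272 − 17·60 = 884, so a = 221/73.
Then b = (60 − 17·(221/73))/7 = 89/73.

a = 3.027, b = 1.219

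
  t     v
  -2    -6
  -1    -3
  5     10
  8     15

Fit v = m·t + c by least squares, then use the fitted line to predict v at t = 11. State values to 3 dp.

v̂ = 21.862

MᵀM·[m, c]ᵀ = Mᵀv reads: 94·m + 10·c = 185;  10·m + 4·c = 16.
(Σt·t = 94, Σt = 10, Σ1 = 4, Σt·v = 185, Σv = 16.)
Eliminating c: 4·(row 1) − 10·(row 2) gives 276·m = 4·185 − 10·16 = 580, so m = 145/69.
Then c = (16 − 10·(145/69))/4 = -173/138.
At t = 11: v̂ = (145/69)·(11) + (-173/138)·(1) = 3017/138.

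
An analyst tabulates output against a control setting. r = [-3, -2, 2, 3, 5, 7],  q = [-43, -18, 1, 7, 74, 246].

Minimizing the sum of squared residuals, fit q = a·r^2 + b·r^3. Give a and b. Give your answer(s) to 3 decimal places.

a = -1.999, b = 1.001

Forming AᵀA = [[3220, 19932]; [19932, 134860]] and Aᵀq = [13512, 95130]ᵀ gives AᵀA·[a, b]ᵀ = Aᵀq.
Eliminating b: 134860·(row 1) − 19932·(row 2) gives 36964576·a = 134860·13512 − 19932·95130 = -73902840, so a = -839805/420052.
Then b = (95130 − 19932·(-839805/420052))/134860 = 4624677/4620572.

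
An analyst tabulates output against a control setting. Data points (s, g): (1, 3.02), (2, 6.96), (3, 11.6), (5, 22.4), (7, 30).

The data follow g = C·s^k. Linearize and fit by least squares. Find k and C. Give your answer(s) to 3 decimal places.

k = 1.202, C = 3.053

Linearized form: ln g = k·ln s + ln C. From the 5 transformed points,
Σln s = 5.3471, Σ(ln s)² = 8.0643, Σln g = 12.0067, Σln s·ln g = 15.6598.
Equations: 8.0643·k + 5.3471·ln C = 15.6598;  5.3471·k + 5·ln C = 12.0067.
Slope k = (n·Σln s·ln g − Σln s·Σln g)/(n·Σ(ln s)² − (Σln s)²) = (5·15.6598 − 5.3471·12.0067)/11.7297 = 1.20189; ln C = (Σln g − k·Σln s)/n = 1.11601, so C = exp(1.11601) = 3.05265.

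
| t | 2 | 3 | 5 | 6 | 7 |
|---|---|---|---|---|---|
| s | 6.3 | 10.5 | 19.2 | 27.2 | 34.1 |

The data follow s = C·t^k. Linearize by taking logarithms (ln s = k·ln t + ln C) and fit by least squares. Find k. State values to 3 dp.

k = 1.332

Linearized form: ln s = k·ln t + ln C. From the 5 transformed points,
Σln t = 7.1389, Σ(ln t)² = 11.2747, Σln s = 13.9793, Σln t·ln s = 21.4010.
Equations: 11.2747·k + 7.1389·ln C = 21.4010;  7.1389·k + 5·ln C = 13.9793.
Δ = 11.2747·5 − (7.1389)² = 5.4099; k = (21.4010·5 − 7.1389·13.9793)/5.4099 = 1.33246, ln C = (11.2747·13.9793 − 7.1389·21.4010)/5.4099 = 0.89342.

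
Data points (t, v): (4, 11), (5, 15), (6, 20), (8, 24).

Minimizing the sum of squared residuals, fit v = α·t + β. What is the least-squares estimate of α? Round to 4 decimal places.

XᵀX·[α, β]ᵀ = Xᵀv reads: 141·α + 23·β = 431;  23·α + 4·β = 70.
det = 141·4 − 23² = 35.
α = (431·4 − 23·70)/35 = 114/35; β = (141·70 − 23·431)/35 = -43/35.

α = 3.2571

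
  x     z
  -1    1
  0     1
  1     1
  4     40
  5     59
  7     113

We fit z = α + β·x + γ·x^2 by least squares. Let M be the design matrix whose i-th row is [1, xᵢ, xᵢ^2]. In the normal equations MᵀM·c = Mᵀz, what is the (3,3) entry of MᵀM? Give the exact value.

3284

Row 3 ↔ basis x^2, column 3 ↔ basis x^2, so (MᵀM)_{3,3} = Σᵢ (x^2)·(x^2) = (1)·(1) + (0)·(0) + (1)·(1) + (16)·(16) + (25)·(25) + (49)·(49) = 3284.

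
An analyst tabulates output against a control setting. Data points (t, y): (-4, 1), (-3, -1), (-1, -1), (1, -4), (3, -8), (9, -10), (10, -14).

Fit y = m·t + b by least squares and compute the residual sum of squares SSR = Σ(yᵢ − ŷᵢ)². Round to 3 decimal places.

XᵀX·[m, b]ᵀ = Xᵀy reads: 217·m + 15·b = -258;  15·m + 7·b = -37.
Δ = 217·7 − 15² = 1294.
m = ((-258)·7 − 15·(-37))/1294 = -1251/1294; b = (217·(-37) − 15·(-258))/1294 = -4159/1294.
Residuals: 449/1294, -444/647, 807/647, 117/647, -1220/647, 1239/647, -1447/1294; SSR = 13785/1294.

SSR = 10.653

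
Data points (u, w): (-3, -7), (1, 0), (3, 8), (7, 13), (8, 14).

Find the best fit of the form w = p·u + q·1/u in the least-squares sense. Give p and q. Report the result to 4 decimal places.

Entries of AᵀA: Σu·u = 132, Σu·1/u = 5, Σ1/u·1/u = 35513/28224.
Moment sums: Σu·w = 248, Σ1/u·w = 241/28.
Normal equations: [[132, 5]; [5, 35513/28224]]·[p, q]ᵀ = [248, 241/28]ᵀ.
Eliminating q: (35513/28224)·(row 1) − 5·(row 2) gives (331843/2352)·p = (35513/28224)·248 − 5·(241/28) = 949073/3528, so p = 1898146/995529.
Then q = ((241/28) − 5·(1898146/995529))/(35513/28224) = -244272/331843.

p = 1.9067, q = -0.7361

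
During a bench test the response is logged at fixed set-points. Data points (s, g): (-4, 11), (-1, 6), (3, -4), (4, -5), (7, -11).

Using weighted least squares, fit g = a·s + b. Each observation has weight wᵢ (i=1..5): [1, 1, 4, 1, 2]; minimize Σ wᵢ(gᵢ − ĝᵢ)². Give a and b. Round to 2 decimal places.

XᵀWX·[a, b]ᵀ = XᵀWg reads: 167·a + 25·b = -272;  25·a + 9·b = -26.
Δ = 167·9 − 25² = 878.
a = ((-272)·9 − 25·(-26))/878 = -899/439; b = (167·(-26) − 25·(-272))/878 = 1229/439.

a = -2.05, b = 2.80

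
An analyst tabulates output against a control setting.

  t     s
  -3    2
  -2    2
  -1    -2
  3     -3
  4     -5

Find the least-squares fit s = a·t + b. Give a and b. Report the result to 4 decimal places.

a = -0.9227, b = -1.0155

Compute the Gram sums: Σt·t = 39, Σt = 1, Σ1 = 5.
For Xᵀs: Σt·s = -37, Σs = -6.
So XᵀX·[a, b]ᵀ = Xᵀs: [[39, 1]; [1, 5]]·[a, b]ᵀ = [-37, -6]ᵀ.
Eliminating b: 5·(row 1) − 1·(row 2) gives 194·a = 5·(-37) − 1·(-6) = -179, so a = -179/194.
Then b = ((-6) − 1·(-179/194))/5 = -197/194.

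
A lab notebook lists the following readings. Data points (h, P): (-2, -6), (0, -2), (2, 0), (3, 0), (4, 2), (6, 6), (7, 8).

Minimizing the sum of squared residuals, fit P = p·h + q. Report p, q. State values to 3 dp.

Setting ∂/∂p … = 0 gives: 118·p + 20·q = 112;  20·p + 7·q = 8.
(Σh·h = 118, Σh = 20, Σ1 = 7, Σh·P = 112, ΣP = 8.)
Eliminating q: 7·(row 1) − 20·(row 2) gives 426·p = 7·112 − 20·8 = 624, so p = 104/71.
Then q = (8 − 20·(104/71))/7 = -216/71.

p = 1.465, q = -3.042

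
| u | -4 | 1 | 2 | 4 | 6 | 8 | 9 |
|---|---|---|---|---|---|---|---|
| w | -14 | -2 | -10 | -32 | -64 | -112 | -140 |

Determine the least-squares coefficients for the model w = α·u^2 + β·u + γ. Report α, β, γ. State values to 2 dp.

α = -1.50, β = -2.16, γ = 1.23

The normal system XᵀX·[α, β, γ]ᵀ = Xᵀw is [[12482, 1466, 218]; [1466, 218, 26]; [218, 26, 7]]·[α, β, γ]ᵀ = [-21590, -2634, -374]ᵀ.
Solving the 3×3 system (Gaussian elimination) gives α = -341539/227994, β = -491423/227994, γ = 46732/37999.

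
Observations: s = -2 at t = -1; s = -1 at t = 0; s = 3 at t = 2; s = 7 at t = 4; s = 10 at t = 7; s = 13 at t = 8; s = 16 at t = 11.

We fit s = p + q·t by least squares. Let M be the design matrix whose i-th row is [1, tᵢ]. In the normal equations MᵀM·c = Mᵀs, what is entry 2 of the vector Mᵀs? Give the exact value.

386

Entry 2 ↔ basis t, so (Mᵀs)_{2} = Σᵢ (t)·sᵢ = (-1)·(-2) + (0)·(-1) + (2)·(3) + (4)·(7) + (7)·(10) + (8)·(13) + (11)·(16) = 386.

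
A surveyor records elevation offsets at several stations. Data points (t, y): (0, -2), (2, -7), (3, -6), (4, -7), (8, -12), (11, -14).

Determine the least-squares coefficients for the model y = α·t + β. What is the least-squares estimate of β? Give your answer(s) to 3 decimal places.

β = -3.184

Compute the Gram sums: Σt·t = 214, Σt = 28, Σ1 = 6.
Moment sums: Σt·y = -310, Σy = -48.
det = 214·6 − 28² = 500.
α = ((-310)·6 − 28·(-48))/500 = -129/125; β = (214·(-48) − 28·(-310))/500 = -398/125.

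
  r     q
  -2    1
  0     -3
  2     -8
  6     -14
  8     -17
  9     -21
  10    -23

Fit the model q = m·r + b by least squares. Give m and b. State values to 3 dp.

m = -1.921, b = -3.088

The normal system XᵀX·[m, b]ᵀ = Xᵀq is [[289, 33]; [33, 7]]·[m, b]ᵀ = [-657, -85]ᵀ.
Eliminating b: 7·(row 1) − 33·(row 2) gives 934·m = 7·(-657) − 33·(-85) = -1794, so m = -897/467.
Then b = ((-85) − 33·(-897/467))/7 = -1442/467.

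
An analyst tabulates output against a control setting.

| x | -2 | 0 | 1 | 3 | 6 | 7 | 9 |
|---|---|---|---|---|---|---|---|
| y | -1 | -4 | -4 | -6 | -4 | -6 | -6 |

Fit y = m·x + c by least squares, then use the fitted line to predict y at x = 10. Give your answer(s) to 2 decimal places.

ŷ = -6.70

Setting ∂/∂m … = 0 gives: 180·m + 24·c = -140;  24·m + 7·c = -31.
(Σx·x = 180, Σx = 24, Σ1 = 7, Σx·y = -140, Σy = -31.)
Eliminating c: 7·(row 1) − 24·(row 2) gives 684·m = 7·(-140) − 24·(-31) = -236, so m = -59/171.
Then c = ((-31) − 24·(-59/171))/7 = -185/57.
At x = 10: ŷ = (-59/171)·(10) + (-185/57)·(1) = -1145/171.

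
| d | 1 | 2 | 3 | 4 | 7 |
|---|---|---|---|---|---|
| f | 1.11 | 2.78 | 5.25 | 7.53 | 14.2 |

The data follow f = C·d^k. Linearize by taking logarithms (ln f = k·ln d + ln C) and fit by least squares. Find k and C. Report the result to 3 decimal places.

Linearized form: ln f = k·ln d + ln C. From the 5 transformed points,
AᵀA = [[7.3958, 5.1240]; [5.1240, 5]], rhs = [10.4922, 7.4572]ᵀ  (here Σln d = 5.1240, Σ(ln d)² = 7.3958, Σln f = 7.4572, Σln d·ln f = 10.4922).
Δ = 7.3958·5 − (5.1240)² = 10.7239; k = (10.4922·5 − 5.1240·7.4572)/10.7239 = 1.32888, ln C = (7.3958·7.4572 − 5.1240·10.4922)/10.7239 = 0.12961, so C = exp(0.12961) = 1.13838.

k = 1.329, C = 1.138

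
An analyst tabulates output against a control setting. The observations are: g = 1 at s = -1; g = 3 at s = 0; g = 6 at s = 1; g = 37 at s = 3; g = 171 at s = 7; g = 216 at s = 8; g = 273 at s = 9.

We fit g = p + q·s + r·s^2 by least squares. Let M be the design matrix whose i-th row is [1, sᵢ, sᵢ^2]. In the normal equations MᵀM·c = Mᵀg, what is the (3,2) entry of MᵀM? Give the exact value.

Row 3 ↔ basis s^2, column 2 ↔ basis s, so (MᵀM)_{3,2} = Σᵢ (s^2)·(s) = (1)·(-1) + (0)·(0) + (1)·(1) + (9)·(3) + (49)·(7) + (64)·(8) + (81)·(9) = 1611.

1611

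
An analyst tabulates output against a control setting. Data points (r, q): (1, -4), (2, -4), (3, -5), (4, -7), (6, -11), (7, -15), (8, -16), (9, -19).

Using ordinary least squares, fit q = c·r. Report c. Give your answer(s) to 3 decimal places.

Compute the Gram sums: Σr·r = 260.
And Σr·q = -525.
So MᵀM·[c]ᵀ = Mᵀq: [[260]]·[c]ᵀ = [-525]ᵀ.
c = (-525)/260 = -2.01923.

c = -2.019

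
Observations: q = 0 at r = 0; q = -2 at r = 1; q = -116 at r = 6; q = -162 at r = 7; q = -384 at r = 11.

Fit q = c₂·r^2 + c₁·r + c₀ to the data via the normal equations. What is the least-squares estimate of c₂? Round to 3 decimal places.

c₂ = -3.035

Setting ∂/∂c₂ … = 0 gives: 18339·c₂ + 1891·c₁ + 207·c₀ = -58580;  1891·c₂ + 207·c₁ + 25·c₀ = -6056;  207·c₂ + 25·c₁ + 5·c₀ = -664.
Row-reducing yields c₂ = -19942/6571, c₁ = -11072/6571, c₀ = 8330/6571.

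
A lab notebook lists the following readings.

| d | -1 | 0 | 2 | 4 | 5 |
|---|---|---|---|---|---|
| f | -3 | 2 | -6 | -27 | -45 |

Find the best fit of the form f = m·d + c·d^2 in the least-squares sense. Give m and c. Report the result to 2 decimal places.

m = 1.16, c = -2.02

Sums needed: Σd·d = 46, Σd·d^2 = 196, Σd^2·d^2 = 898.
For Aᵀf: Σd·f = -342, Σd^2·f = -1584.
Δ = 46·898 − 196² = 2892.
m = ((-342)·898 − 196·(-1584))/2892 = 279/241; c = (46·(-1584) − 196·(-342))/2892 = -486/241.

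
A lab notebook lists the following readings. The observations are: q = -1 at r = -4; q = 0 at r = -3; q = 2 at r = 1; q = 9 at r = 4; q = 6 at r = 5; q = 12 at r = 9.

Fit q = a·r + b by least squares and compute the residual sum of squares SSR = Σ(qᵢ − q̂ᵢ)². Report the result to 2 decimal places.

Forming AᵀA = [[148, 12]; [12, 6]] and Aᵀq = [180, 28]ᵀ gives AᵀA·[a, b]ᵀ = Aᵀq.
Eliminating b: 6·(row 1) − 12·(row 2) gives 744·a = 6·180 − 12·28 = 744, so a = 1.
Then b = (28 − 12·1)/6 = 8/3.
Residuals: 1/3, 1/3, -5/3, 7/3, -5/3, 1/3; SSR = 34/3.

SSR = 11.33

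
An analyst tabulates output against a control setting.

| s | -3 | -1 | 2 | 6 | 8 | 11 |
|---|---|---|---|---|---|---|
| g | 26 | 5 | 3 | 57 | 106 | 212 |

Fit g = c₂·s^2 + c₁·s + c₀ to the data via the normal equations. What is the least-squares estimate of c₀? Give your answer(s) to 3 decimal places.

Sums needed: Σs^2·s^2 = 20131, Σs^2·s = 2039, Σs^2 = 235, Σs·s = 235, Σs = 23, Σ1 = 6.
Moment sums: Σs^2·g = 34739, Σs·g = 3445, Σg = 409.
XᵀX·[c₂, c₁, c₀]ᵀ = Xᵀg becomes [[20131, 2039, 235]; [2039, 235, 23]; [235, 23, 6]]·[c₂, c₁, c₀]ᵀ = [34739, 3445, 409]ᵀ.
Solving the 3×3 system (Gaussian elimination) gives c₂ = 612167/309000, c₁ = -794803/309000, c₀ = 5571/12875.

c₀ = 0.433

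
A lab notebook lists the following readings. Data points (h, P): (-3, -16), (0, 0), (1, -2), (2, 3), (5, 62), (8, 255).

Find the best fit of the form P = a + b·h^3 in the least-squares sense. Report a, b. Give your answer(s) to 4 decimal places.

a = -1.3731, b = 0.5012

Entries of MᵀM: Σ1 = 6, Σh^3 = 619, Σh^3·h^3 = 278563.
Right-hand side: ΣP = 302, Σh^3·P = 138764.
Normal equations: [[6, 619]; [619, 278563]]·[a, b]ᵀ = [302, 138764]ᵀ.
det = 6·278563 − 619² = 1288217.
a = (302·278563 − 619·138764)/1288217 = -1768890/1288217; b = (6·138764 − 619·302)/1288217 = 645646/1288217.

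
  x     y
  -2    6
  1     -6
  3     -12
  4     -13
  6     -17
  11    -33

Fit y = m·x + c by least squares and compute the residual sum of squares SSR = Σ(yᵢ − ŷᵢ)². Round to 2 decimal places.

AᵀA·[m, c]ᵀ = Aᵀy reads: 187·m + 23·c = -571;  23·m + 6·c = -75.
Eliminating c: 6·(row 1) − 23·(row 2) gives 593·m = 6·(-571) − 23·(-75) = -1701, so m = -1701/593.
Then c = ((-75) − 23·(-1701/593))/6 = -892/593.
Residuals: 1048/593, -965/593, -1121/593, -13/593, 1017/593, 34/593; SSR = 7288/593.

SSR = 12.29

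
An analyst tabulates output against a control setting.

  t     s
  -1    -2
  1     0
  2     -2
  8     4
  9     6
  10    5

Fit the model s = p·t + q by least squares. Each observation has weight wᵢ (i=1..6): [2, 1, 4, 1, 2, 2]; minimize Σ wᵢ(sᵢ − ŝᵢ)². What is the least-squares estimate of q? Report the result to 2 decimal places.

Entries of XᵀWX: Σwᵢ·t·t = 445, Σwᵢ·t = 53, Σwᵢ·1 = 12.
And Σwᵢ·t·s = 228, Σwᵢ·s = 14.
Normal equations: [[445, 53]; [53, 12]]·[p, q]ᵀ = [228, 14]ᵀ.
det = 445·12 − 53² = 2531.
p = (228·12 − 53·14)/2531 = 1994/2531; q = (445·14 − 53·228)/2531 = -5854/2531.

q = -2.31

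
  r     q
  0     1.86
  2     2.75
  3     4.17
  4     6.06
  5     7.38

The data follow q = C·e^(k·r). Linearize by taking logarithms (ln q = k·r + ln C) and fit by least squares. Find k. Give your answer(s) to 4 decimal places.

Let Y = ln q. Fitting Y = k·r + ln C by least squares:
AᵀA = [[54.0000, 14.0000]; [14.0000, 5]], rhs = [23.5077, 6.8606]ᵀ  (here Σr = 14.0000, Σ(r)² = 54.0000, Σln q = 6.8606, Σr·ln q = 23.5077).
Slope k = (n·Σr·ln q − Σr·Σln q)/(n·Σ(r)² − (Σr)²) = (5·23.5077 − 14.0000·6.8606)/74.0000 = 0.29041; ln C = (Σln q − k·Σr)/n = 0.55897.

k = 0.2904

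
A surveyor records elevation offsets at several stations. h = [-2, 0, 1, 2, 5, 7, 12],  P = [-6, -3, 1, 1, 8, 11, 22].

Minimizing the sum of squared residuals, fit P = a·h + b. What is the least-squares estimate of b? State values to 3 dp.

Entries of XᵀX: Σh·h = 227, Σh = 25, Σ1 = 7.
And Σh·P = 396, ΣP = 34.
So XᵀX·[a, b]ᵀ = XᵀP: [[227, 25]; [25, 7]]·[a, b]ᵀ = [396, 34]ᵀ.
Eliminating b: 7·(row 1) − 25·(row 2) gives 964·a = 7·396 − 25·34 = 1922, so a = 961/482.
Then b = (34 − 25·(961/482))/7 = -1091/482.

b = -2.263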